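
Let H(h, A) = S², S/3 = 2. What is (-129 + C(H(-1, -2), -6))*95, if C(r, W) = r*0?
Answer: -12255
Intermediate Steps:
S = 6 (S = 3*2 = 6)
H(h, A) = 36 (H(h, A) = 6² = 36)
C(r, W) = 0
(-129 + C(H(-1, -2), -6))*95 = (-129 + 0)*95 = -129*95 = -12255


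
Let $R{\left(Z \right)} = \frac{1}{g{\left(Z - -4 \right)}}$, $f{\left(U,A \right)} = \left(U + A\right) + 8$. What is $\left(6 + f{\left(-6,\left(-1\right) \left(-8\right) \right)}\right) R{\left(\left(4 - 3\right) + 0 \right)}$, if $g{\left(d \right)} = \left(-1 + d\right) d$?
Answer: $\frac{4}{5} \approx 0.8$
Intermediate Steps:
$f{\left(U,A \right)} = 8 + A + U$ ($f{\left(U,A \right)} = \left(A + U\right) + 8 = 8 + A + U$)
$g{\left(d \right)} = d \left(-1 + d\right)$
$R{\left(Z \right)} = \frac{1}{\left(3 + Z\right) \left(4 + Z\right)}$ ($R{\left(Z \right)} = \frac{1}{\left(Z - -4\right) \left(-1 + \left(Z - -4\right)\right)} = \frac{1}{\left(Z + 4\right) \left(-1 + \left(Z + 4\right)\right)} = \frac{1}{\left(4 + Z\right) \left(-1 + \left(4 + Z\right)\right)} = \frac{1}{\left(4 + Z\right) \left(3 + Z\right)} = \frac{1}{\left(3 + Z\right) \left(4 + Z\right)}$)
$\left(6 + f{\left(-6,\left(-1\right) \left(-8\right) \right)}\right) R{\left(\left(4 - 3\right) + 0 \right)} = \left(6 - -10\right) \frac{1}{\left(3 + \left(\left(4 - 3\right) + 0\right)\right) \left(4 + \left(\left(4 - 3\right) + 0\right)\right)} = \left(6 + \left(8 + 8 - 6\right)\right) \frac{1}{\left(3 + \left(1 + 0\right)\right) \left(4 + \left(1 + 0\right)\right)} = \left(6 + 10\right) \frac{1}{\left(3 + 1\right) \left(4 + 1\right)} = 16 \frac{1}{4 \cdot 5} = 16 \cdot \frac{1}{4} \cdot \frac{1}{5} = 16 \cdot \frac{1}{20} = \frac{4}{5}$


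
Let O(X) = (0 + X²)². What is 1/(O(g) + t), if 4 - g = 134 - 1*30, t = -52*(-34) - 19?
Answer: 1/100001749 ≈ 9.9998e-9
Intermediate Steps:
t = 1749 (t = 1768 - 19 = 1749)
g = -100 (g = 4 - (134 - 1*30) = 4 - (134 - 30) = 4 - 1*104 = 4 - 104 = -100)
O(X) = X⁴ (O(X) = (X²)² = X⁴)
1/(O(g) + t) = 1/((-100)⁴ + 1749) = 1/(100000000 + 1749) = 1/100001749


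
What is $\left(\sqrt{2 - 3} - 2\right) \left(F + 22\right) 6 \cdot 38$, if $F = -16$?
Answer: $-2736 + 1368 i \approx -2736.0 + 1368.0 i$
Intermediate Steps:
$\left(\sqrt{2 - 3} - 2\right) \left(F + 22\right) 6 \cdot 38 = \left(\sqrt{2 - 3} - 2\right) \left(-16 + 22\right) 6 \cdot 38 = \left(\sqrt{-1} - 2\right) 6 \cdot 6 \cdot 38 = \left(i - 2\right) 6 \cdot 6 \cdot 38 = \left(-2 + i\right) 6 \cdot 6 \cdot 38 = \left(-12 + 6 i\right) 6 \cdot 38 = \left(-72 + 36 i\right) 38 = -2736 + 1368 i$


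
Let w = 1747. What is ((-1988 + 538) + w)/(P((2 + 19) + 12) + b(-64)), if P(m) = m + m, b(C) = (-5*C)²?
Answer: 297/102466 ≈ 0.0028985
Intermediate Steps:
b(C) = 25*C²
P(m) = 2*m
((-1988 + 538) + w)/(P((2 + 19) + 12) + b(-64)) = ((-1988 + 538) + 1747)/(2*((2 + 19) + 12) + 25*(-64)²) = (-1450 + 1747)/(2*(21 + 12) + 25*4096) = 297/(2*33 + 102400) = 297/(66 + 102400) = 297/102466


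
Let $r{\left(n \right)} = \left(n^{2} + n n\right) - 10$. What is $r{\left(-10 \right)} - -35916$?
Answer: $36106$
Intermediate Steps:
$r{\left(n \right)} = -10 + 2 n^{2}$ ($r{\left(n \right)} = \left(n^{2} + n^{2}\right) - 10 = 2 n^{2} - 10 = -10 + 2 n^{2}$)
$r{\left(-10 \right)} - -35916 = \left(-10 + 2 \left(-10\right)^{2}\right) - -35916 = \left(-10 + 2 \cdot 100\right) + 35916 = \left(-10 + 200\right) + 35916 = 190 + 35916 = 36106$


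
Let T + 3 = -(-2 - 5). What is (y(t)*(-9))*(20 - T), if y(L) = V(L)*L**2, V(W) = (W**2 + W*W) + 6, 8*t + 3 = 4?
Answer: -1737/128 ≈ -13.570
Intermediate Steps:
t = 1/8 (t = -3/8 + (1/8)*4 = -3/8 + 1/2 = 1/8 ≈ 0.12500)
V(W) = 6 + 2*W**2 (V(W) = (W**2 + W**2) + 6 = 2*W**2 + 6 = 6 + 2*W**2)
T = 4 (T = -3 - (-2 - 5) = -3 - 1*(-7) = -3 + 7 = 4)
y(L) = L**2*(6 + 2*L**2) (y(L) = (6 + 2*L**2)*L**2 = L**2*(6 + 2*L**2))
(y(t)*(-9))*(20 - T) = ((2*(1/8)**2*(3 + (1/8)**2))*(-9))*(20 - 1*4) = ((2*(1/64)*(3 + 1/64))*(-9))*(20 - 4) = ((2*(1/64)*(193/64))*(-9))*16 = ((193/2048)*(-9))*16 = -1737/2048*16 = -1737/128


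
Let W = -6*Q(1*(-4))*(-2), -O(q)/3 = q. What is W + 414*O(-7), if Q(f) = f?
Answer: 8646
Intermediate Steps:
O(q) = -3*q
W = -48 (W = -6*(-4)*(-2) = 24*(-2) = -48)
W + 414*O(-7) = -48 + 414*(-3*(-7)) = -48 + 414*21 = -48 + 8694 = 8646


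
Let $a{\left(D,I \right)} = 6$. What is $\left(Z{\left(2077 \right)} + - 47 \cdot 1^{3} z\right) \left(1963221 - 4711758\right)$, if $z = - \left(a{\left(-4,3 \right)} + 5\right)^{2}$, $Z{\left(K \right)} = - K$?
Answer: $-9922218570$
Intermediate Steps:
$z = -121$ ($z = - \left(6 + 5\right)^{2} = - 11^{2} = \left(-1\right) 121 = -121$)
$\left(Z{\left(2077 \right)} + - 47 \cdot 1^{3} z\right) \left(1963221 - 4711758\right) = \left(\left(-1\right) 2077 + - 47 \cdot 1^{3} \left(-121\right)\right) \left(1963221 - 4711758\right) = \left(-2077 + \left(-47\right) 1 \left(-121\right)\right) \left(-2748537\right) = \left(-2077 - -5687\right) \left(-2748537\right) = \left(-2077 + 5687\right) \left(-2748537\right) = 3610 \left(-2748537\right) = -9922218570$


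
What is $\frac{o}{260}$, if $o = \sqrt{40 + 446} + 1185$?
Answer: $\frac{237}{52} + \frac{9 \sqrt{6}}{260} \approx 4.6425$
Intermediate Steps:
$o = 1185 + 9 \sqrt{6}$ ($o = \sqrt{486} + 1185 = 9 \sqrt{6} + 1185 = 1185 + 9 \sqrt{6} \approx 1207.0$)
$\frac{o}{260} = \frac{1185 + 9 \sqrt{6}}{260} = \left(1185 + 9 \sqrt{6}\right) \frac{1}{260} = \frac{237}{52} + \frac{9 \sqrt{6}}{260}$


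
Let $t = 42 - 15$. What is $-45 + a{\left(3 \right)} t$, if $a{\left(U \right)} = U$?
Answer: $36$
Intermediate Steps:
$t = 27$
$-45 + a{\left(3 \right)} t = -45 + 3 \cdot 27 = -45 + 81 = 36$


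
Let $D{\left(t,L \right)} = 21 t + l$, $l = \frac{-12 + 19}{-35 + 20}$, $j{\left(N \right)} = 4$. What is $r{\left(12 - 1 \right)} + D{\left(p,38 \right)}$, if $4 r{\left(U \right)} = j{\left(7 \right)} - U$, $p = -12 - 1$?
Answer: $- \frac{16513}{60} \approx -275.22$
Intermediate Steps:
$p = -13$ ($p = -12 - 1 = -13$)
$r{\left(U \right)} = 1 - \frac{U}{4}$ ($r{\left(U \right)} = \frac{4 - U}{4} = 1 - \frac{U}{4}$)
$l = - \frac{7}{15}$ ($l = \frac{7}{-15} = 7 \left(- \frac{1}{15}\right) = - \frac{7}{15} \approx -0.46667$)
$D{\left(t,L \right)} = - \frac{7}{15} + 21 t$ ($D{\left(t,L \right)} = 21 t - \frac{7}{15} = - \frac{7}{15} + 21 t$)
$r{\left(12 - 1 \right)} + D{\left(p,38 \right)} = \left(1 - \frac{12 - 1}{4}\right) + \left(- \frac{7}{15} + 21 \left(-13\right)\right) = \left(1 - \frac{11}{4}\right) - \frac{4102}{15} = - \frac{7}{4} - \frac{4102}{15} = - \frac{16513}{60}$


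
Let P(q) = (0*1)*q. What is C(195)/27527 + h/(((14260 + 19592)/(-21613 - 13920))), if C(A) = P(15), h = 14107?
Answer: -501264031/33852 ≈ -14808.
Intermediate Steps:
P(q) = 0 (P(q) = 0*q = 0)
C(A) = 0
C(195)/27527 + h/(((14260 + 19592)/(-21613 - 13920))) = 0/27527 + 14107/(((14260 + 19592)/(-21613 - 13920))) = 0*(1/27527) + 14107/((33852/(-35533))) = 0 + 14107/((33852*(-1/35533))) = 0 + 14107/(-33852/35533) = 0 + 14107*(-35533/33852) = 0 - 501264031/33852 = -501264031/33852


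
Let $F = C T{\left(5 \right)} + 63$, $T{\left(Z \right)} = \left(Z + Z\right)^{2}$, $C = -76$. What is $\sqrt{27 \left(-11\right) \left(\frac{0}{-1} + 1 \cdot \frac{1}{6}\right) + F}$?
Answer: $\frac{i \sqrt{30346}}{2} \approx 87.1 i$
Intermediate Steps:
$T{\left(Z \right)} = 4 Z^{2}$ ($T{\left(Z \right)} = \left(2 Z\right)^{2} = 4 Z^{2}$)
$F = -7537$ ($F = - 76 \cdot 4 \cdot 5^{2} + 63 = - 76 \cdot 4 \cdot 25 + 63 = \left(-76\right) 100 + 63 = -7600 + 63 = -7537$)
$\sqrt{27 \left(-11\right) \left(\frac{0}{-1} + 1 \cdot \frac{1}{6}\right) + F} = \sqrt{27 \left(-11\right) \left(\frac{0}{-1} + 1 \cdot \frac{1}{6}\right) - 7537} = \sqrt{- 297 \left(0 \left(-1\right) + 1 \cdot \frac{1}{6}\right) - 7537} = \sqrt{- 297 \left(0 + \frac{1}{6}\right) - 7537} = \sqrt{\left(-297\right) \frac{1}{6} - 7537} = \sqrt{- \frac{99}{2} - 7537} = \sqrt{- \frac{15173}{2}} = \frac{i \sqrt{30346}}{2}$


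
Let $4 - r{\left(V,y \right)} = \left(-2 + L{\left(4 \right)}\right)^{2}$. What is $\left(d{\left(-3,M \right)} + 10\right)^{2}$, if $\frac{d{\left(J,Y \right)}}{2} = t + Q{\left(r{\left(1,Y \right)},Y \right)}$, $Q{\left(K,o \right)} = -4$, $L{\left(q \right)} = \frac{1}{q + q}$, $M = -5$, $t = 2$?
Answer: $36$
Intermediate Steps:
$L{\left(q \right)} = \frac{1}{2 q}$
$r{\left(V,y \right)} = \frac{31}{64}$ ($r{\left(V,y \right)} = 4 - \left(-2 + \frac{1}{2 \cdot 4}\right)^{2} = 4 - \left(-2 + \frac{1}{2} \cdot \frac{1}{4}\right)^{2} = 4 - \left(-2 + \frac{1}{8}\right)^{2} = 4 - \left(- \frac{15}{8}\right)^{2} = 4 - \frac{225}{64} = \frac{31}{64}$)
$d{\left(J,Y \right)} = -4$ ($d{\left(J,Y \right)} = 2 \left(2 - 4\right) = 2 \left(-2\right) = -4$)
$\left(d{\left(-3,M \right)} + 10\right)^{2} = \left(-4 + 10\right)^{2} = 6^{2} = 36$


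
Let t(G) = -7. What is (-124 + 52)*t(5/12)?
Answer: 504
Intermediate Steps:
(-124 + 52)*t(5/12) = (-124 + 52)*(-7) = -72*(-7) = 504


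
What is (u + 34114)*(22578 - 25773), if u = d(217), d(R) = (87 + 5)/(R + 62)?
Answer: -3378853790/31 ≈ -1.0900e+8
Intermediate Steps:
d(R) = 92/(62 + R)
u = 92/279 (u = 92/(62 + 217) = 92/279 ≈ 0.32975)
(u + 34114)*(22578 - 25773) = (92/279 + 34114)*(22578 - 25773) = (9517898/279)*(-3195) = -3378853790/31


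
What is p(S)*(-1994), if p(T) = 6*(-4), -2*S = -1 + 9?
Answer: 47856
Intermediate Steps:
S = -4 (S = -(-1 + 9)/2 = -1/2*8 = -4)
p(T) = -24
p(S)*(-1994) = -24*(-1994) = 47856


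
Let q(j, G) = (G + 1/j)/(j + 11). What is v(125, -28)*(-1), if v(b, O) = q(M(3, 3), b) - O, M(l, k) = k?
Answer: -776/21 ≈ -36.952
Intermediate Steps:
q(j, G) = (G + 1/j)/(11 + j)
v(b, O) = 1/42 - O + b/14 (v(b, O) = (1 + b*3)/(3*(11 + 3)) - O = (1/3)*(1 + 3*b)/14 - O = (1/3)*(1/14)*(1 + 3*b) - O = (1/42 + b/14) - O = 1/42 - O + b/14)
v(125, -28)*(-1) = (1/42 - 1*(-28) + (1/14)*125)*(-1) = (1/42 + 28 + 125/14)*(-1) = (776/21)*(-1) = -776/21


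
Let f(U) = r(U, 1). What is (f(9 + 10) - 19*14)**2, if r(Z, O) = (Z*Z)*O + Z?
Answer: 12996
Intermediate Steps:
r(Z, O) = Z + O*Z**2 (r(Z, O) = Z**2*O + Z = O*Z**2 + Z = Z + O*Z**2)
f(U) = U*(1 + U) (f(U) = U*(1 + 1*U) = U*(1 + U))
(f(9 + 10) - 19*14)**2 = ((9 + 10)*(1 + (9 + 10)) - 19*14)**2 = (19*(1 + 19) - 266)**2 = (19*20 - 266)**2 = (380 - 266)**2 = 114**2 = 12996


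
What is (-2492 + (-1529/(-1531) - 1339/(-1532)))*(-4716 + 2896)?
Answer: 2657461000285/586373 ≈ 4.5320e+6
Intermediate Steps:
(-2492 + (-1529/(-1531) - 1339/(-1532)))*(-4716 + 2896) = (-2492 + (-1529*(-1/1531) - 1339*(-1/1532)))*(-1820) = (-2492 + (1529/1531 + 1339/1532))*(-1820) = (-2492 + 4392437/2345492)*(-1820) = -5840573627/2345492*(-1820) = 2657461000285/586373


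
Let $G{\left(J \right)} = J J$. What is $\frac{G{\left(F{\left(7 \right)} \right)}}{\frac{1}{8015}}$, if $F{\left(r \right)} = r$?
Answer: $392735$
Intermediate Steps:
$G{\left(J \right)} = J^{2}$
$\frac{G{\left(F{\left(7 \right)} \right)}}{\frac{1}{8015}} = \frac{7^{2}}{\frac{1}{8015}} = 49 \frac{1}{\frac{1}{8015}} = 49 \cdot 8015 = 392735$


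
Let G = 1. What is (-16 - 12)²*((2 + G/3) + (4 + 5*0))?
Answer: 14896/3 ≈ 4965.3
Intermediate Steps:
(-16 - 12)²*((2 + G/3) + (4 + 5*0)) = (-16 - 12)²*((2 + 1/3) + (4 + 5*0)) = (-28)²*((2 + 1*(⅓)) + (4 + 0)) = 784*((2 + ⅓) + 4) = 784*(7/3 + 4) = 784*(19/3) = 14896/3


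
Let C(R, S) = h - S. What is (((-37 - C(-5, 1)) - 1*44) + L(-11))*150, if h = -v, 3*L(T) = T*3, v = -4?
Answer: -14250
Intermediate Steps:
L(T) = T (L(T) = (T*3)/3 = (3*T)/3 = T)
h = 4 (h = -1*(-4) = 4)
C(R, S) = 4 - S
(((-37 - C(-5, 1)) - 1*44) + L(-11))*150 = (((-37 - (4 - 1*1)) - 1*44) - 11)*150 = (((-37 - (4 - 1)) - 44) - 11)*150 = (((-37 - 1*3) - 44) - 11)*150 = (((-37 - 3) - 44) - 11)*150 = ((-40 - 44) - 11)*150 = (-84 - 11)*150 = -95*150 = -14250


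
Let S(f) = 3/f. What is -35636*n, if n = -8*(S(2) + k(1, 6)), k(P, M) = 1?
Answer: 712720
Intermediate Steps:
n = -20 (n = -8*(3/2 + 1) = -8*5/2 = -20)
-35636*n = -35636*(-20) = 712720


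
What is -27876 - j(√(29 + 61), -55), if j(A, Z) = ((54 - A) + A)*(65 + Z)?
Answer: -28416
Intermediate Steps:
j(A, Z) = 3510 + 54*Z (j(A, Z) = 54*(65 + Z) = 3510 + 54*Z)
-27876 - j(√(29 + 61), -55) = -27876 - (3510 + 54*(-55)) = -27876 - (3510 - 2970) = -27876 - 1*540 = -27876 - 540 = -28416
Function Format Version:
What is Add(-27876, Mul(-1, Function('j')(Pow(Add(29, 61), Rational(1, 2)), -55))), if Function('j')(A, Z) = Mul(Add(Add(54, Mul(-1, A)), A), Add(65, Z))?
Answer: -28416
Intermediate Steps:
Function('j')(A, Z) = Add(3510, Mul(54, Z)) (Function('j')(A, Z) = Mul(54, Add(65, Z)) = Add(3510, Mul(54, Z)))
Add(-27876, Mul(-1, Function('j')(Pow(Add(29, 61), Rational(1, 2)), -55))) = Add(-27876, Mul(-1, Add(3510, Mul(54, -55)))) = Add(-27876, Mul(-1, Add(3510, -2970))) = Add(-27876, Mul(-1, 540)) = Add(-27876, -540) = -28416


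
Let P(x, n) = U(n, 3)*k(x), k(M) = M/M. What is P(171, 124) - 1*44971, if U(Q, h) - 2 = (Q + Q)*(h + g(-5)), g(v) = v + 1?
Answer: -45217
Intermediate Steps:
g(v) = 1 + v
k(M) = 1
U(Q, h) = 2 + 2*Q*(-4 + h) (U(Q, h) = 2 + (Q + Q)*(h + (1 - 5)) = 2 + (2*Q)*(h - 4) = 2 + (2*Q)*(-4 + h) = 2 + 2*Q*(-4 + h))
P(x, n) = 2 - 2*n (P(x, n) = (2 - 8*n + 2*n*3)*1 = (2 - 8*n + 6*n)*1 = (2 - 2*n)*1 = 2 - 2*n)
P(171, 124) - 1*44971 = (2 - 2*124) - 1*44971 = (2 - 248) - 44971 = -246 - 44971 = -45217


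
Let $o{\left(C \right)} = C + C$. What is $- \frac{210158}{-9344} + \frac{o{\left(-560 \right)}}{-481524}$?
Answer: $\frac{12650823259}{562420032} \approx 22.494$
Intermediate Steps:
$o{\left(C \right)} = 2 C$
$- \frac{210158}{-9344} + \frac{o{\left(-560 \right)}}{-481524} = - \frac{210158}{-9344} + \frac{2 \left(-560\right)}{-481524} = \left(-210158\right) \left(- \frac{1}{9344}\right) - - \frac{280}{120381} = \frac{105079}{4672} + \frac{280}{120381} = \frac{12650823259}{562420032}$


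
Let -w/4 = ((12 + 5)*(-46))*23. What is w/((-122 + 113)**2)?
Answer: 71944/81 ≈ 888.20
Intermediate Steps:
w = 71944 (w = -4*(12 + 5)*(-46)*23 = -4*17*(-46)*23 = -(-3128)*23 = -4*(-17986) = 71944)
w/((-122 + 113)**2) = 71944/((-122 + 113)**2) = 71944/((-9)**2) = 71944/81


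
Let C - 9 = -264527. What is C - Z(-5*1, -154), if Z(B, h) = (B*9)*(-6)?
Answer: -264788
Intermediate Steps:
C = -264518 (C = 9 - 264527 = -264518)
Z(B, h) = -54*B (Z(B, h) = (9*B)*(-6) = -54*B)
C - Z(-5*1, -154) = -264518 - (-54)*(-5*1) = -264518 - (-54)*(-5) = -264518 - 1*270 = -264518 - 270 = -264788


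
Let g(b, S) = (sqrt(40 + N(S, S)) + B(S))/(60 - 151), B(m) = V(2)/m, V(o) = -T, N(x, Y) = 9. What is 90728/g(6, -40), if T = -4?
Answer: -82562480/69 ≈ -1.1966e+6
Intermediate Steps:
V(o) = 4 (V(o) = -1*(-4) = 4)
B(m) = 4/m
g(b, S) = -1/13 - 4/(91*S) (g(b, S) = (sqrt(40 + 9) + 4/S)/(60 - 151) = (sqrt(49) + 4/S)/(-91) = (7 + 4/S)*(-1/91) = -1/13 - 4/(91*S))
90728/g(6, -40) = 90728/(((1/91)*(-4 - 7*(-40))/(-40))) = 90728/(((1/91)*(-1/40)*(-4 + 280))) = 90728/(((1/91)*(-1/40)*276)) = 90728/(-69/910) = 90728*(-910/69) = -82562480/69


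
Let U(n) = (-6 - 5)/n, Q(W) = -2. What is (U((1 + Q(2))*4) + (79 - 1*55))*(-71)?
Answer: -7597/4 ≈ -1899.3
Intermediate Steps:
U(n) = -11/n
(U((1 + Q(2))*4) + (79 - 1*55))*(-71) = (-11*1/(4*(1 - 2)) + (79 - 1*55))*(-71) = (-11/((-1*4)) + (79 - 55))*(-71) = (-11/(-4) + 24)*(-71) = (-11*(-1/4) + 24)*(-71) = (11/4 + 24)*(-71) = (107/4)*(-71) = -7597/4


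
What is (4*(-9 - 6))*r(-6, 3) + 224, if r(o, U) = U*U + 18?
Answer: -1396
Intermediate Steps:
r(o, U) = 18 + U² (r(o, U) = U² + 18 = 18 + U²)
(4*(-9 - 6))*r(-6, 3) + 224 = (4*(-9 - 6))*(18 + 3²) + 224 = (4*(-15))*(18 + 9) + 224 = -60*27 + 224 = -1620 + 224 = -1396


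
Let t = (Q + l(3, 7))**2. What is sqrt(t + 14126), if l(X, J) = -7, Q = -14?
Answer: sqrt(14567) ≈ 120.69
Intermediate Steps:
t = 441 (t = (-14 - 7)**2 = (-21)**2 = 441)
sqrt(t + 14126) = sqrt(441 + 14126) = sqrt(14567)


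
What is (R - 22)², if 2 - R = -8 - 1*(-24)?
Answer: 1296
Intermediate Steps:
R = -14 (R = 2 - (-8 - 1*(-24)) = 2 - (-8 + 24) = 2 - 1*16 = 2 - 16 = -14)
(R - 22)² = (-14 - 22)² = (-36)² = 1296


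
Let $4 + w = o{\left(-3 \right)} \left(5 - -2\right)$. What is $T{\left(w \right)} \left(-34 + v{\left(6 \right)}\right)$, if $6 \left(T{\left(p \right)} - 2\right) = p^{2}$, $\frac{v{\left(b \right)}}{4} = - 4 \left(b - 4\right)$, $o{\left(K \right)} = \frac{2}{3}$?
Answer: $- \frac{1232}{9} \approx -136.89$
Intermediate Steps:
$o{\left(K \right)} = \frac{2}{3}$ ($o{\left(K \right)} = 2 \cdot \frac{1}{3} = \frac{2}{3}$)
$v{\left(b \right)} = 64 - 16 b$ ($v{\left(b \right)} = 4 \left(- 4 \left(b - 4\right)\right) = 4 \left(- 4 \left(-4 + b\right)\right) = 4 \left(16 - 4 b\right) = 64 - 16 b$)
$w = \frac{2}{3}$ ($w = -4 + \frac{2 \left(5 - -2\right)}{3} = -4 + \frac{2 \left(5 + 2\right)}{3} = -4 + \frac{2}{3} \cdot 7 = -4 + \frac{14}{3} = \frac{2}{3} \approx 0.66667$)
$T{\left(p \right)} = 2 + \frac{p^{2}}{6}$
$T{\left(w \right)} \left(-34 + v{\left(6 \right)}\right) = \left(2 + \frac{\left(\frac{2}{3}\right)^{2}}{6}\right) \left(-34 + \left(64 - 96\right)\right) = \left(2 + \frac{1}{6} \cdot \frac{4}{9}\right) \left(-34 + \left(64 - 96\right)\right) = \left(2 + \frac{2}{27}\right) \left(-34 - 32\right) = \frac{56}{27} \left(-66\right) = - \frac{1232}{9}$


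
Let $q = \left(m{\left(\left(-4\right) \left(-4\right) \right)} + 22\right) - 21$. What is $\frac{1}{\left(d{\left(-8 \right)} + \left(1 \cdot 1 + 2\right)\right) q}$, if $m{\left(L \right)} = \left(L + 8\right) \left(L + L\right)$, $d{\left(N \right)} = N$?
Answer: $- \frac{1}{3845} \approx -0.00026008$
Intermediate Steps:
$m{\left(L \right)} = 2 L \left(8 + L\right)$ ($m{\left(L \right)} = \left(8 + L\right) 2 L = 2 L \left(8 + L\right)$)
$q = 769$ ($q = \left(2 \left(\left(-4\right) \left(-4\right)\right) \left(8 - -16\right) + 22\right) - 21 = \left(2 \cdot 16 \left(8 + 16\right) + 22\right) - 21 = \left(2 \cdot 16 \cdot 24 + 22\right) - 21 = \left(768 + 22\right) - 21 = 790 - 21 = 769$)
$\frac{1}{\left(d{\left(-8 \right)} + \left(1 \cdot 1 + 2\right)\right) q} = \frac{1}{\left(-8 + \left(1 \cdot 1 + 2\right)\right) 769} = \frac{1}{\left(-8 + \left(1 + 2\right)\right) 769} = \frac{1}{\left(-8 + 3\right) 769} = \frac{1}{\left(-5\right) 769} = \frac{1}{-3845} = - \frac{1}{3845}$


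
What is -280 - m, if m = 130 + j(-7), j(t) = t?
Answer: -403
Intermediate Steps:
m = 123 (m = 130 - 7 = 123)
-280 - m = -280 - 1*123 = -280 - 123 = -403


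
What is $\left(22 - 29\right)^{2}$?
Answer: $49$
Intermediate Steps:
$\left(22 - 29\right)^{2} = \left(-7\right)^{2} = 49$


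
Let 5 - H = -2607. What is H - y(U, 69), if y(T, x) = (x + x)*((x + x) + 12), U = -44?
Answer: -18088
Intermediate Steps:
H = 2612 (H = 5 - 1*(-2607) = 5 + 2607 = 2612)
y(T, x) = 2*x*(12 + 2*x) (y(T, x) = (2*x)*(2*x + 12) = (2*x)*(12 + 2*x) = 2*x*(12 + 2*x))
H - y(U, 69) = 2612 - 4*69*(6 + 69) = 2612 - 4*69*75 = 2612 - 1*20700 = 2612 - 20700 = -18088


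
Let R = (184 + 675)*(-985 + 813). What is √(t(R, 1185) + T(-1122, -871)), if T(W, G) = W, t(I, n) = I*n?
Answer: I*√175082502 ≈ 13232.0*I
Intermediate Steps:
R = -147748 (R = 859*(-172) = -147748)
√(t(R, 1185) + T(-1122, -871)) = √(-147748*1185 - 1122) = √(-175081380 - 1122) = √(-175082502) = I*√175082502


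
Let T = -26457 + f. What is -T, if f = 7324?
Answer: 19133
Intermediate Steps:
T = -19133 (T = -26457 + 7324 = -19133)
-T = -1*(-19133) = 19133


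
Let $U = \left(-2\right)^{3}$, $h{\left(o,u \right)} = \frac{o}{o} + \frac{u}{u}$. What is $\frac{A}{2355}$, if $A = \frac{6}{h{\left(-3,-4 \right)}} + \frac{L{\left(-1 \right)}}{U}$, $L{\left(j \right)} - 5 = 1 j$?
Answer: $\frac{1}{942} \approx 0.0010616$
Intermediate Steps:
$h{\left(o,u \right)} = 2$ ($h{\left(o,u \right)} = 1 + 1 = 2$)
$L{\left(j \right)} = 5 + j$ ($L{\left(j \right)} = 5 + 1 j = 5 + j$)
$U = -8$
$A = \frac{5}{2}$ ($A = \frac{6}{2} + \frac{5 - 1}{-8} = 6 \cdot \frac{1}{2} + 4 \left(- \frac{1}{8}\right) = 3 - \frac{1}{2} = \frac{5}{2} \approx 2.5$)
$\frac{A}{2355} = \frac{1}{2355} \cdot \frac{5}{2} = \frac{1}{942}$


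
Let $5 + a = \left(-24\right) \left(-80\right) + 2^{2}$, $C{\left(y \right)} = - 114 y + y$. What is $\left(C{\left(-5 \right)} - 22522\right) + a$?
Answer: $-20038$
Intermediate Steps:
$C{\left(y \right)} = - 113 y$
$a = 1919$ ($a = -5 + \left(\left(-24\right) \left(-80\right) + 2^{2}\right) = -5 + \left(1920 + 4\right) = -5 + 1924 = 1919$)
$\left(C{\left(-5 \right)} - 22522\right) + a = \left(\left(-113\right) \left(-5\right) - 22522\right) + 1919 = \left(565 - 22522\right) + 1919 = -21957 + 1919 = -20038$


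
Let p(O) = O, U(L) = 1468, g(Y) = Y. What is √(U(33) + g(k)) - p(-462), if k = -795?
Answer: 462 + √673 ≈ 487.94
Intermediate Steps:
√(U(33) + g(k)) - p(-462) = √(1468 - 795) - 1*(-462) = √673 + 462 = 462 + √673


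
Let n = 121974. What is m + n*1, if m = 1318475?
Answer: 1440449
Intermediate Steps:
m + n*1 = 1318475 + 121974*1 = 1318475 + 121974 = 1440449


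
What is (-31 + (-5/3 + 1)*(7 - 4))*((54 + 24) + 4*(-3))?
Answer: -2178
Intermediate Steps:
(-31 + (-5/3 + 1)*(7 - 4))*((54 + 24) + 4*(-3)) = (-31 + ((⅓)*(-5) + 1)*3)*(78 - 12) = (-31 + (-5/3 + 1)*3)*66 = (-31 - ⅔*3)*66 = (-31 - 2)*66 = -33*66 = -2178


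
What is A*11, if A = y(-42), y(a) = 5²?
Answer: 275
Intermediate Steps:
y(a) = 25
A = 25
A*11 = 25*11 = 275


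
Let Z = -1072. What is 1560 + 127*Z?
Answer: -134584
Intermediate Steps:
1560 + 127*Z = 1560 + 127*(-1072) = 1560 - 136144 = -134584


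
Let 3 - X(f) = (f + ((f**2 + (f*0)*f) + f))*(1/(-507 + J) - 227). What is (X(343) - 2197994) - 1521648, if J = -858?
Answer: 300852405/13 ≈ 2.3142e+7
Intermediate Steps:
X(f) = 3 + 309856*f**2/1365 + 619712*f/1365 (X(f) = 3 - (f + ((f**2 + (f*0)*f) + f))*(1/(-507 - 858) - 227) = 3 - (f + ((f**2 + 0*f) + f))*(1/(-1365) - 227) = 3 - (f + ((f**2 + 0) + f))*(-1/1365 - 227) = 3 - (f + (f**2 + f))*(-309856)/1365 = 3 - (f + (f + f**2))*(-309856)/1365 = 3 - (f**2 + 2*f)*(-309856)/1365 = 3 - (-619712*f/1365 - 309856*f**2/1365) = 3 + (309856*f**2/1365 + 619712*f/1365) = 3 + 309856*f**2/1365 + 619712*f/1365)
(X(343) - 2197994) - 1521648 = ((3 + (309856/1365)*343**2 + (619712/1365)*343) - 2197994) - 1521648 = ((3 + (309856/1365)*117649 + 30365888/195) - 2197994) - 1521648 = ((3 + 5207749792/195 + 30365888/195) - 2197994) - 1521648 = (349207751/13 - 2197994) - 1521648 = 320633829/13 - 1521648 = 300852405/13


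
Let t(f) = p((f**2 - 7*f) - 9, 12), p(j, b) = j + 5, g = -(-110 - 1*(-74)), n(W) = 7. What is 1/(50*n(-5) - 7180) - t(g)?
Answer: -7103201/6830 ≈ -1040.0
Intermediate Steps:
g = 36 (g = -(-110 + 74) = -1*(-36) = 36)
p(j, b) = 5 + j
t(f) = -4 + f**2 - 7*f (t(f) = 5 + ((f**2 - 7*f) - 9) = 5 + (-9 + f**2 - 7*f) = -4 + f**2 - 7*f)
1/(50*n(-5) - 7180) - t(g) = 1/(50*7 - 7180) - (-4 + 36**2 - 7*36) = 1/(350 - 7180) - (-4 + 1296 - 252) = 1/(-6830) - 1*1040 = -1/6830 - 1040 = -7103201/6830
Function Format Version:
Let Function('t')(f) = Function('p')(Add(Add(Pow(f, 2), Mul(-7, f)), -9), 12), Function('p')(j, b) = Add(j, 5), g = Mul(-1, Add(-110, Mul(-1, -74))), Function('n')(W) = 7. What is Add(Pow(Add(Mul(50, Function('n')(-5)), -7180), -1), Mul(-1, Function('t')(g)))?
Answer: Rational(-7103201, 6830) ≈ -1040.0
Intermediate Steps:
g = 36 (g = Mul(-1, Add(-110, 74)) = Mul(-1, -36) = 36)
Function('p')(j, b) = Add(5, j)
Function('t')(f) = Add(-4, Pow(f, 2), Mul(-7, f)) (Function('t')(f) = Add(5, Add(Add(Pow(f, 2), Mul(-7, f)), -9)) = Add(5, Add(-9, Pow(f, 2), Mul(-7, f))) = Add(-4, Pow(f, 2), Mul(-7, f)))
Add(Pow(Add(Mul(50, Function('n')(-5)), -7180), -1), Mul(-1, Function('t')(g))) = Add(Pow(Add(Mul(50, 7), -7180), -1), Mul(-1, Add(-4, Pow(36, 2), Mul(-7, 36)))) = Add(Pow(Add(350, -7180), -1), Mul(-1, Add(-4, 1296, -252))) = Add(Pow(-6830, -1), Mul(-1, 1040)) = Add(Rational(-1, 6830), -1040) = Rational(-7103201, 6830)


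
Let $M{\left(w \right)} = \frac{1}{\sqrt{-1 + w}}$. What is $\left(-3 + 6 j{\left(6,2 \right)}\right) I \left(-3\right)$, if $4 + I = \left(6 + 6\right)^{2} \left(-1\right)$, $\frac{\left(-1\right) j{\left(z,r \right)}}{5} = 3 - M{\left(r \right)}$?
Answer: $-27972$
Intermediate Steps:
$M{\left(w \right)} = \frac{1}{\sqrt{-1 + w}}$
$j{\left(z,r \right)} = -15 + \frac{5}{\sqrt{-1 + r}}$ ($j{\left(z,r \right)} = - 5 \left(3 - \frac{1}{\sqrt{-1 + r}}\right) = -15 + \frac{5}{\sqrt{-1 + r}}$)
$I = -148$ ($I = -4 + \left(6 + 6\right)^{2} \left(-1\right) = -4 + 12^{2} \left(-1\right) = -4 + 144 \left(-1\right) = -4 - 144 = -148$)
$\left(-3 + 6 j{\left(6,2 \right)}\right) I \left(-3\right) = \left(-3 + 6 \left(-15 + \frac{5}{\sqrt{-1 + 2}}\right)\right) \left(-148\right) \left(-3\right) = \left(-3 + 6 \left(-15 + 5 \frac{1}{\sqrt{1}}\right)\right) \left(-148\right) \left(-3\right) = \left(-3 + 6 \left(-15 + 5 \cdot 1\right)\right) \left(-148\right) \left(-3\right) = \left(-3 + 6 \left(-15 + 5\right)\right) \left(-148\right) \left(-3\right) = \left(-3 + 6 \left(-10\right)\right) \left(-148\right) \left(-3\right) = \left(-3 - 60\right) \left(-148\right) \left(-3\right) = \left(-63\right) \left(-148\right) \left(-3\right) = 9324 \left(-3\right) = -27972$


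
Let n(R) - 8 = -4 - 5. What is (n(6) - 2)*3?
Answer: -9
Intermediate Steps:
n(R) = -1 (n(R) = 8 + (-4 - 5) = 8 - 9 = -1)
(n(6) - 2)*3 = (-1 - 2)*3 = -3*3 = -9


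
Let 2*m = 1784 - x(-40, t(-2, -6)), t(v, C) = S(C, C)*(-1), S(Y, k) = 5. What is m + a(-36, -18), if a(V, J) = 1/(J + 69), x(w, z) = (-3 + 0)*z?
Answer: 90221/102 ≈ 884.52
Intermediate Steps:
t(v, C) = -5 (t(v, C) = 5*(-1) = -5)
x(w, z) = -3*z
a(V, J) = 1/(69 + J)
m = 1769/2 (m = (1784 - (-3)*(-5))/2 = (1784 - 1*15)/2 = (1784 - 15)/2 = (½)*1769 = 1769/2 ≈ 884.50)
m + a(-36, -18) = 1769/2 + 1/(69 - 18) = 1769/2 + 1/51 = 90221/102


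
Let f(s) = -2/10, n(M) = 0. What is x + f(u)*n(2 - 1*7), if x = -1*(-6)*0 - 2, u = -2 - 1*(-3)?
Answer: -2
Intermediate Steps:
u = 1 (u = -2 + 3 = 1)
f(s) = -⅕ (f(s) = -2*⅒ = -⅕)
x = -2 (x = 6*0 - 2 = 0 - 2 = -2)
x + f(u)*n(2 - 1*7) = -2 - ⅕*0 = -2 + 0 = -2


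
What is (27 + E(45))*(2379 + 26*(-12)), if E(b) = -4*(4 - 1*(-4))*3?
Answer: -142623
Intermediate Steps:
E(b) = -96 (E(b) = -4*(4 + 4)*3 = -4*8*3 = -32*3 = -96)
(27 + E(45))*(2379 + 26*(-12)) = (27 - 96)*(2379 + 26*(-12)) = -69*(2379 - 312) = -69*2067 = -142623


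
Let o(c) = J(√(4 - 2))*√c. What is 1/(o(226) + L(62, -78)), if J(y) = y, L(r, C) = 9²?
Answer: 81/6109 - 2*√113/6109 ≈ 0.0097790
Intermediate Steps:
L(r, C) = 81
o(c) = √2*√c (o(c) = √(4 - 2)*√c = √2*√c)
1/(o(226) + L(62, -78)) = 1/(√2*√226 + 81) = 1/(2*√113 + 81) = 1/(81 + 2*√113)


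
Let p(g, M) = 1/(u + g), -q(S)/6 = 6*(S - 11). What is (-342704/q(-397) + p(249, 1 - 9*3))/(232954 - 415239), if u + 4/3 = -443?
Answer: 3138572/24514962795 ≈ 0.00012803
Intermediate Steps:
u = -1333/3 (u = -4/3 - 443 = -1333/3 ≈ -444.33)
q(S) = 396 - 36*S (q(S) = -36*(S - 11) = -36*(-11 + S) = -6*(-66 + 6*S) = 396 - 36*S)
p(g, M) = 1/(-1333/3 + g)
(-342704/q(-397) + p(249, 1 - 9*3))/(232954 - 415239) = (-342704/(396 - 36*(-397)) + 3/(-1333 + 3*249))/(232954 - 415239) = (-342704/(396 + 14292) + 3/(-1333 + 747))/(-182285) = (-342704/14688 + 3/(-586))*(-1/182285) = (-342704*1/14688 + 3*(-1/586))*(-1/182285) = (-21419/918 - 3/586)*(-1/182285) = -3138572/134487*(-1/182285) = 3138572/24514962795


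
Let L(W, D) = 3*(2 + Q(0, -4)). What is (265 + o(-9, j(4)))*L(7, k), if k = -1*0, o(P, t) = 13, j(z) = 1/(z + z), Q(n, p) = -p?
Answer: 5004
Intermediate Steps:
j(z) = 1/(2*z)
k = 0
L(W, D) = 18 (L(W, D) = 3*(2 - 1*(-4)) = 3*(2 + 4) = 3*6 = 18)
(265 + o(-9, j(4)))*L(7, k) = (265 + 13)*18 = 278*18 = 5004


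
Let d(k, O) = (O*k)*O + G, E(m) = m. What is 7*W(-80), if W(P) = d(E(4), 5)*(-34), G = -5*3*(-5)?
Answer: -41650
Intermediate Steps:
G = 75 (G = -15*(-5) = 75)
d(k, O) = 75 + k*O**2 (d(k, O) = (O*k)*O + 75 = k*O**2 + 75 = 75 + k*O**2)
W(P) = -5950 (W(P) = (75 + 4*5**2)*(-34) = (75 + 4*25)*(-34) = (75 + 100)*(-34) = 175*(-34) = -5950)
7*W(-80) = 7*(-5950) = -41650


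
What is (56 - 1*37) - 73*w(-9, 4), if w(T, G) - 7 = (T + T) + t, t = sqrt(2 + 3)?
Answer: 822 - 73*sqrt(5) ≈ 658.77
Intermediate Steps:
t = sqrt(5) ≈ 2.2361
w(T, G) = 7 + sqrt(5) + 2*T (w(T, G) = 7 + ((T + T) + sqrt(5)) = 7 + (2*T + sqrt(5)) = 7 + (sqrt(5) + 2*T) = 7 + sqrt(5) + 2*T)
(56 - 1*37) - 73*w(-9, 4) = (56 - 1*37) - 73*(7 + sqrt(5) + 2*(-9)) = (56 - 37) - 73*(7 + sqrt(5) - 18) = 19 - 73*(-11 + sqrt(5)) = 19 + (803 - 73*sqrt(5)) = 822 - 73*sqrt(5)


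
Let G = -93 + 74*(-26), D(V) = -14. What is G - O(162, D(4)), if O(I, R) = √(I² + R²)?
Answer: -2017 - 2*√6610 ≈ -2179.6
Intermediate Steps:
G = -2017 (G = -93 - 1924 = -2017)
G - O(162, D(4)) = -2017 - √(162² + (-14)²) = -2017 - √(26244 + 196) = -2017 - √26440 = -2017 - 2*√6610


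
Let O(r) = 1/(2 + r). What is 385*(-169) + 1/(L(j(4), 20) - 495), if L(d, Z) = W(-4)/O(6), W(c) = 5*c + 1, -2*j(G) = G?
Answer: -42097056/647 ≈ -65065.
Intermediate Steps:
j(G) = -G/2
W(c) = 1 + 5*c
L(d, Z) = -152 (L(d, Z) = (1 + 5*(-4))/(1/(2 + 6)) = (1 - 20)/(1/8) = -19/⅛ = -19*8 = -152)
385*(-169) + 1/(L(j(4), 20) - 495) = 385*(-169) + 1/(-152 - 495) = -65065 + 1/(-647) = -65065 - 1/647 = -42097056/647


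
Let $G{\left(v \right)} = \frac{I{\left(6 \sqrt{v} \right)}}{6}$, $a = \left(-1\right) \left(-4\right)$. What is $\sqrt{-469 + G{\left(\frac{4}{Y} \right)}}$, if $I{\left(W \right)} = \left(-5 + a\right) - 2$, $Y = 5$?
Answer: $\frac{i \sqrt{1878}}{2} \approx 21.668 i$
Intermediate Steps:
$a = 4$
$I{\left(W \right)} = -3$ ($I{\left(W \right)} = \left(-5 + 4\right) - 2 = -1 - 2 = -3$)
$G{\left(v \right)} = - \frac{1}{2}$ ($G{\left(v \right)} = - \frac{3}{6} = \left(-3\right) \frac{1}{6} = - \frac{1}{2}$)
$\sqrt{-469 + G{\left(\frac{4}{Y} \right)}} = \sqrt{-469 - \frac{1}{2}} = \sqrt{- \frac{939}{2}} = \frac{i \sqrt{1878}}{2}$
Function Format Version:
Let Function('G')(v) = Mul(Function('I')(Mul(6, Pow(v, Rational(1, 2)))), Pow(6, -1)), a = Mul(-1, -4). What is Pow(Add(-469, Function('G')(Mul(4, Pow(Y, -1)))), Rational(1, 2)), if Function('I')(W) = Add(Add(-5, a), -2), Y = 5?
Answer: Mul(Rational(1, 2), I, Pow(1878, Rational(1, 2))) ≈ Mul(21.668, I)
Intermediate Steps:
a = 4
Function('I')(W) = -3 (Function('I')(W) = Add(Add(-5, 4), -2) = Add(-1, -2) = -3)
Function('G')(v) = Rational(-1, 2) (Function('G')(v) = Mul(-3, Pow(6, -1)) = Mul(-3, Rational(1, 6)) = Rational(-1, 2))
Pow(Add(-469, Function('G')(Mul(4, Pow(Y, -1)))), Rational(1, 2)) = Pow(Add(-469, Rational(-1, 2)), Rational(1, 2)) = Pow(Rational(-939, 2), Rational(1, 2)) = Mul(Rational(1, 2), I, Pow(1878, Rational(1, 2)))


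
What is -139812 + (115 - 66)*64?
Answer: -136676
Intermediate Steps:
-139812 + (115 - 66)*64 = -139812 + 49*64 = -139812 + 3136 = -136676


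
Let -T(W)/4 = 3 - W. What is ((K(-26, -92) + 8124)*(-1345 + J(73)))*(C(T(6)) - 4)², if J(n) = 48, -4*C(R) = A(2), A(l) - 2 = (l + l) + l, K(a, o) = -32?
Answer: -377831664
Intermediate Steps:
T(W) = -12 + 4*W (T(W) = -4*(3 - W) = -12 + 4*W)
A(l) = 2 + 3*l (A(l) = 2 + ((l + l) + l) = 2 + (2*l + l) = 2 + 3*l)
C(R) = -2 (C(R) = -(2 + 3*2)/4 = -(2 + 6)/4 = -¼*8 = -2)
((K(-26, -92) + 8124)*(-1345 + J(73)))*(C(T(6)) - 4)² = ((-32 + 8124)*(-1345 + 48))*(-2 - 4)² = (8092*(-1297))*(-6)² = -10495324*36 = -377831664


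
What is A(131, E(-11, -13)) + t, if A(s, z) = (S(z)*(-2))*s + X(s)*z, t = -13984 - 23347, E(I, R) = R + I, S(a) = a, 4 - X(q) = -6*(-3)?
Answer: -30707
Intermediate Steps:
X(q) = -14 (X(q) = 4 - (-6)*(-3) = 4 - 1*18 = 4 - 18 = -14)
E(I, R) = I + R
t = -37331
A(s, z) = -14*z - 2*s*z (A(s, z) = (z*(-2))*s - 14*z = (-2*z)*s - 14*z = -2*s*z - 14*z = -14*z - 2*s*z)
A(131, E(-11, -13)) + t = 2*(-11 - 13)*(-7 - 1*131) - 37331 = 2*(-24)*(-7 - 131) - 37331 = 2*(-24)*(-138) - 37331 = 6624 - 37331 = -30707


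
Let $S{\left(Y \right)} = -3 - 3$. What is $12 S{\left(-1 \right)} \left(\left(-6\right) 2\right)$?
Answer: $864$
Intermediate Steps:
$S{\left(Y \right)} = -6$ ($S{\left(Y \right)} = -3 - 3 = -6$)
$12 S{\left(-1 \right)} \left(\left(-6\right) 2\right) = 12 \left(-6\right) \left(\left(-6\right) 2\right) = \left(-72\right) \left(-12\right) = 864$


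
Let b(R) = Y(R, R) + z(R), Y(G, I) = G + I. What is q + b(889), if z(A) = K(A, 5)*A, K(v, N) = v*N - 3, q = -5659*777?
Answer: -446327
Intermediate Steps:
q = -4397043
K(v, N) = -3 + N*v (K(v, N) = N*v - 3 = -3 + N*v)
z(A) = A*(-3 + 5*A) (z(A) = (-3 + 5*A)*A = A*(-3 + 5*A))
b(R) = 2*R + R*(-3 + 5*R) (b(R) = (R + R) + R*(-3 + 5*R) = 2*R + R*(-3 + 5*R))
q + b(889) = -4397043 + 889*(-1 + 5*889) = -4397043 + 889*(-1 + 4445) = -4397043 + 889*4444 = -4397043 + 3950716 = -446327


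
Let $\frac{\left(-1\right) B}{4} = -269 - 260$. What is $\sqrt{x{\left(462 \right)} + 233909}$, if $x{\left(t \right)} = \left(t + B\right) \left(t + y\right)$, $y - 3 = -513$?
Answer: $\sqrt{110165} \approx 331.91$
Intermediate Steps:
$y = -510$ ($y = 3 - 513 = -510$)
$B = 2116$ ($B = - 4 \left(-269 - 260\right) = \left(-4\right) \left(-529\right) = 2116$)
$x{\left(t \right)} = \left(-510 + t\right) \left(2116 + t\right)$ ($x{\left(t \right)} = \left(t + 2116\right) \left(t - 510\right) = \left(2116 + t\right) \left(-510 + t\right) = \left(-510 + t\right) \left(2116 + t\right)$)
$\sqrt{x{\left(462 \right)} + 233909} = \sqrt{\left(-1079160 + 462^{2} + 1606 \cdot 462\right) + 233909} = \sqrt{\left(-1079160 + 213444 + 741972\right) + 233909} = \sqrt{-123744 + 233909} = \sqrt{110165}$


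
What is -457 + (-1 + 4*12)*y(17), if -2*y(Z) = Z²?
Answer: -14497/2 ≈ -7248.5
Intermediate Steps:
y(Z) = -Z²/2
-457 + (-1 + 4*12)*y(17) = -457 + (-1 + 4*12)*(-½*17²) = -457 + (-1 + 48)*(-½*289) = -457 + 47*(-289/2) = -457 - 13583/2 = -14497/2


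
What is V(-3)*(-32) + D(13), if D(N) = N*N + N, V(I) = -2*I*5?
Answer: -778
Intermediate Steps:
V(I) = -10*I
D(N) = N + N² (D(N) = N² + N = N + N²)
V(-3)*(-32) + D(13) = -10*(-3)*(-32) + 13*(1 + 13) = 30*(-32) + 13*14 = -960 + 182 = -778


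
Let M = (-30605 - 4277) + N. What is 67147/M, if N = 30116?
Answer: -67147/4766 ≈ -14.089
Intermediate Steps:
M = -4766 (M = (-30605 - 4277) + 30116 = -34882 + 30116 = -4766)
67147/M = 67147/(-4766) = 67147*(-1/4766) = -67147/4766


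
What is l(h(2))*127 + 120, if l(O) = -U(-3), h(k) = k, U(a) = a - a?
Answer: 120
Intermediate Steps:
U(a) = 0
l(O) = 0 (l(O) = -1*0 = 0)
l(h(2))*127 + 120 = 0*127 + 120 = 0 + 120 = 120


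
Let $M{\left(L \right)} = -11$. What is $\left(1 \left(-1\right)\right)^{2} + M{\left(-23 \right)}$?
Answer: $-10$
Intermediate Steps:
$\left(1 \left(-1\right)\right)^{2} + M{\left(-23 \right)} = \left(1 \left(-1\right)\right)^{2} - 11 = \left(-1\right)^{2} - 11 = 1 - 11 = -10$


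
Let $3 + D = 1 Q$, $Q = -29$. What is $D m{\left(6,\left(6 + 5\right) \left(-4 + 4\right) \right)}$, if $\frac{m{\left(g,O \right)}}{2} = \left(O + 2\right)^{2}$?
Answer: $-256$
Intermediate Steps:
$m{\left(g,O \right)} = 2 \left(2 + O\right)^{2}$ ($m{\left(g,O \right)} = 2 \left(O + 2\right)^{2} = 2 \left(2 + O\right)^{2}$)
$D = -32$ ($D = -3 + 1 \left(-29\right) = -3 - 29 = -32$)
$D m{\left(6,\left(6 + 5\right) \left(-4 + 4\right) \right)} = - 32 \cdot 2 \left(2 + \left(6 + 5\right) \left(-4 + 4\right)\right)^{2} = - 32 \cdot 2 \left(2 + 11 \cdot 0\right)^{2} = - 32 \cdot 2 \left(2 + 0\right)^{2} = - 32 \cdot 2 \cdot 2^{2} = - 32 \cdot 2 \cdot 4 = \left(-32\right) 8 = -256$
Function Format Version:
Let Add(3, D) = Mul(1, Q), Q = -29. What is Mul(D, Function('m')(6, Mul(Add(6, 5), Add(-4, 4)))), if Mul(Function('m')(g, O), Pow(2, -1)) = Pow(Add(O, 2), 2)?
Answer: -256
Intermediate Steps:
Function('m')(g, O) = Mul(2, Pow(Add(2, O), 2)) (Function('m')(g, O) = Mul(2, Pow(Add(O, 2), 2)) = Mul(2, Pow(Add(2, O), 2)))
D = -32 (D = Add(-3, Mul(1, -29)) = Add(-3, -29) = -32)
Mul(D, Function('m')(6, Mul(Add(6, 5), Add(-4, 4)))) = Mul(-32, Mul(2, Pow(Add(2, Mul(Add(6, 5), Add(-4, 4))), 2))) = Mul(-32, Mul(2, Pow(Add(2, Mul(11, 0)), 2))) = Mul(-32, Mul(2, Pow(Add(2, 0), 2))) = Mul(-32, Mul(2, Pow(2, 2))) = Mul(-32, Mul(2, 4)) = Mul(-32, 8) = -256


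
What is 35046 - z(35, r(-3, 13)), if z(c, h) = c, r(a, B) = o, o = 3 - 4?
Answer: 35011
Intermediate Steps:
o = -1
r(a, B) = -1
35046 - z(35, r(-3, 13)) = 35046 - 1*35 = 35046 - 35 = 35011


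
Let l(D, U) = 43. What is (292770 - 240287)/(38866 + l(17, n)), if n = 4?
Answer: 52483/38909 ≈ 1.3489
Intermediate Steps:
(292770 - 240287)/(38866 + l(17, n)) = (292770 - 240287)/(38866 + 43) = 52483/38909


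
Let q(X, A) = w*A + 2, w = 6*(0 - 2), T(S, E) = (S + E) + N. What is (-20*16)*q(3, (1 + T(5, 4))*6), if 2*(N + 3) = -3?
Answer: 126080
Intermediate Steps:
N = -9/2 (N = -3 + (1/2)*(-3) = -3 - 3/2 = -9/2 ≈ -4.5000)
T(S, E) = -9/2 + E + S (T(S, E) = (S + E) - 9/2 = (E + S) - 9/2 = -9/2 + E + S)
w = -12 (w = 6*(-2) = -12)
q(X, A) = 2 - 12*A (q(X, A) = -12*A + 2 = 2 - 12*A)
(-20*16)*q(3, (1 + T(5, 4))*6) = (-20*16)*(2 - 12*(1 + (-9/2 + 4 + 5))*6) = -320*(2 - 12*(1 + 9/2)*6) = -320*(2 - 66*6) = -320*(2 - 12*33) = -320*(2 - 396) = -320*(-394) = 126080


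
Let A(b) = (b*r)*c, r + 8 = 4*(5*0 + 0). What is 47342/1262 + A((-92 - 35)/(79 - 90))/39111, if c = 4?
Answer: 10181196907/271469451 ≈ 37.504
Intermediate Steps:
r = -8 (r = -8 + 4*(5*0 + 0) = -8 + 4*(0 + 0) = -8 + 4*0 = -8 + 0 = -8)
A(b) = -32*b (A(b) = (b*(-8))*4 = -8*b*4 = -32*b)
47342/1262 + A((-92 - 35)/(79 - 90))/39111 = 47342/1262 - 32*(-92 - 35)/(79 - 90)/39111 = 47342*(1/1262) - (-4064)/(-11)*(1/39111) = 23671/631 - (-4064)*(-1)/11*(1/39111) = 23671/631 - 32*127/11*(1/39111) = 23671/631 - 4064/11*1/39111 = 23671/631 - 4064/430221 = 10181196907/271469451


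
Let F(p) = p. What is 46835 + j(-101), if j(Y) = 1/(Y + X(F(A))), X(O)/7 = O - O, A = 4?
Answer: 4730334/101 ≈ 46835.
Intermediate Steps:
X(O) = 0 (X(O) = 7*(O - O) = 7*0 = 0)
j(Y) = 1/Y (j(Y) = 1/(Y + 0) = 1/Y)
46835 + j(-101) = 46835 + 1/(-101) = 46835 - 1/101 = 4730334/101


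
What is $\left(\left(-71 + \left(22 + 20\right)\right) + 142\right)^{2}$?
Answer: $12769$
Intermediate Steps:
$\left(\left(-71 + \left(22 + 20\right)\right) + 142\right)^{2} = \left(\left(-71 + 42\right) + 142\right)^{2} = \left(-29 + 142\right)^{2} = 113^{2} = 12769$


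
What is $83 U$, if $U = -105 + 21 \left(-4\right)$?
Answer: $-15687$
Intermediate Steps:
$U = -189$ ($U = -105 - 84 = -189$)
$83 U = 83 \left(-189\right) = -15687$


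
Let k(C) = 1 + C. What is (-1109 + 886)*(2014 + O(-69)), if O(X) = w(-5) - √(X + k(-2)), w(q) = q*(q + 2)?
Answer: -452467 + 223*I*√70 ≈ -4.5247e+5 + 1865.8*I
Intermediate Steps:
w(q) = q*(2 + q)
O(X) = 15 - √(-1 + X) (O(X) = -5*(2 - 5) - √(X + (1 - 2)) = -5*(-3) - √(X - 1) = 15 - √(-1 + X))
(-1109 + 886)*(2014 + O(-69)) = (-1109 + 886)*(2014 + (15 - √(-1 - 69))) = -223*(2014 + (15 - √(-70))) = -223*(2014 + (15 - I*√70)) = -223*(2029 - I*√70) = -452467 + 223*I*√70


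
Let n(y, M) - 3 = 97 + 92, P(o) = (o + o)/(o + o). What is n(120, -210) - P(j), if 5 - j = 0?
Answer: 191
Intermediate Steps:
j = 5 (j = 5 - 1*0 = 5 + 0 = 5)
P(o) = 1 (P(o) = (2*o)/((2*o)) = (2*o)*(1/(2*o)) = 1)
n(y, M) = 192 (n(y, M) = 3 + (97 + 92) = 3 + 189 = 192)
n(120, -210) - P(j) = 192 - 1*1 = 192 - 1 = 191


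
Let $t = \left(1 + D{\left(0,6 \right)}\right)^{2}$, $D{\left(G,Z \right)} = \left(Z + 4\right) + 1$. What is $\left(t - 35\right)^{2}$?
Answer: $11881$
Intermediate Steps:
$D{\left(G,Z \right)} = 5 + Z$ ($D{\left(G,Z \right)} = \left(4 + Z\right) + 1 = 5 + Z$)
$t = 144$ ($t = \left(1 + \left(5 + 6\right)\right)^{2} = \left(1 + 11\right)^{2} = 12^{2} = 144$)
$\left(t - 35\right)^{2} = \left(144 - 35\right)^{2} = 109^{2} = 11881$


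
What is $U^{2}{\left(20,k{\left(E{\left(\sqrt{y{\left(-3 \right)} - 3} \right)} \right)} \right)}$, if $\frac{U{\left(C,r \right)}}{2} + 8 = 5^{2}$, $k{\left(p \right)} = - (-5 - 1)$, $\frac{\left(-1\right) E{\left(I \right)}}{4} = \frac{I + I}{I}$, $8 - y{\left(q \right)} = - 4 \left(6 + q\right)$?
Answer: $1156$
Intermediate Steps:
$y{\left(q \right)} = 32 + 4 q$ ($y{\left(q \right)} = 8 - - 4 \left(6 + q\right) = 8 - \left(-24 - 4 q\right) = 8 + \left(24 + 4 q\right) = 32 + 4 q$)
$E{\left(I \right)} = -8$ ($E{\left(I \right)} = - 4 \frac{I + I}{I} = - 4 \frac{2 I}{I} = \left(-4\right) 2 = -8$)
$k{\left(p \right)} = 6$ ($k{\left(p \right)} = \left(-1\right) \left(-6\right) = 6$)
$U{\left(C,r \right)} = 34$ ($U{\left(C,r \right)} = -16 + 2 \cdot 5^{2} = -16 + 2 \cdot 25 = -16 + 50 = 34$)
$U^{2}{\left(20,k{\left(E{\left(\sqrt{y{\left(-3 \right)} - 3} \right)} \right)} \right)} = 34^{2} = 1156$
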